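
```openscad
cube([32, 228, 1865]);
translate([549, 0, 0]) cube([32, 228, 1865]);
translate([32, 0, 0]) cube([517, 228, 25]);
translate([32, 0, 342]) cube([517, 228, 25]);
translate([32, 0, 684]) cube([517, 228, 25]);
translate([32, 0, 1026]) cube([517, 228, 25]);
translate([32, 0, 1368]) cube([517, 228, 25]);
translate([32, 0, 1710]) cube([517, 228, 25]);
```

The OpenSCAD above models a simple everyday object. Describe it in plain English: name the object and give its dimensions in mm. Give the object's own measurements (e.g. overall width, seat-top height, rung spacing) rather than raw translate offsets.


An open bookshelf. Two side panels, each 32 mm thick, 228 mm deep and 1865 mm tall, stand 581 mm apart (outside-to-outside). Between them sit 6 shelves, each 25 mm thick and 228 mm deep, spanning the full gap between the sides. The bottom shelf rests on the floor (its underside at z = 0) and the clear gap between one shelf's top and the next shelf's underside is 317 mm.


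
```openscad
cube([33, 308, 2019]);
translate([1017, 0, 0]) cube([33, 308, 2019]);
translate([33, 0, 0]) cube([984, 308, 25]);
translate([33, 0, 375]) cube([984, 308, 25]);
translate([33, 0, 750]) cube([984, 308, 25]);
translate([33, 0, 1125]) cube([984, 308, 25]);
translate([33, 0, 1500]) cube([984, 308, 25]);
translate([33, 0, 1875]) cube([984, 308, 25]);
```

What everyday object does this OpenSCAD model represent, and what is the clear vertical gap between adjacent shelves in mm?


A bookshelf. The clear shelf gap is 350 mm.

Two tall side panels with 6 horizontal boards between them — a bookshelf. The first two shelf undersides are at z = 0 and z = 375; with shelf thickness 25, the clear gap is 375 − 0 − 25 = 350 mm.


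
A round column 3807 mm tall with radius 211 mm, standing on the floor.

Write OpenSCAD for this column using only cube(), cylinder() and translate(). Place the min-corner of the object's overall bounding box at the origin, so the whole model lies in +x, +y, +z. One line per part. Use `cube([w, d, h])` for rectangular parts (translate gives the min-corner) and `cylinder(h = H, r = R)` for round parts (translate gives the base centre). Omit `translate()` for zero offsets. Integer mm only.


translate([211, 211, 0]) cylinder(h = 3807, r = 211);


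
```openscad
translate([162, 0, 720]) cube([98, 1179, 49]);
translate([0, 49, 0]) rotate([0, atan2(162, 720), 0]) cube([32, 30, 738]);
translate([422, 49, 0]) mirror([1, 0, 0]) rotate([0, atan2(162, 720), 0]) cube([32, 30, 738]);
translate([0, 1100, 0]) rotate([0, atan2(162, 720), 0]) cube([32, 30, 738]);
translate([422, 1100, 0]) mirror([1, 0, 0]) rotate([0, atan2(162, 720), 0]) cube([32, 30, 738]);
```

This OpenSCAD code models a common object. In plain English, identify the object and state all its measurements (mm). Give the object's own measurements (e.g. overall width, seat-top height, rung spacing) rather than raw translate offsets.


A sawhorse. A 98×1179×49 mm beam (x, y, z) sits on two A-frame leg pairs. Each pair is two raked legs of 32×30 mm section (30 mm along y) splaying symmetrically in x. Each leg rises 720 mm vertically over 162 mm of horizontal reach and is 738 mm long along its own axis. Every leg's outer bottom edge rests on the floor and its outer top edge meets a bottom edge of the beam — the left legs (tilting toward +x) meet the beam's −x bottom edge, the right legs (their mirror images, tilting toward −x) meet its +x bottom edge — so the leg tops tuck under the beam, the beam's underside is 720 mm above the floor, and the feet are 422 mm apart outside-to-outside with the beam centred between them. The two leg pairs are set in 49 mm from either end of the beam.


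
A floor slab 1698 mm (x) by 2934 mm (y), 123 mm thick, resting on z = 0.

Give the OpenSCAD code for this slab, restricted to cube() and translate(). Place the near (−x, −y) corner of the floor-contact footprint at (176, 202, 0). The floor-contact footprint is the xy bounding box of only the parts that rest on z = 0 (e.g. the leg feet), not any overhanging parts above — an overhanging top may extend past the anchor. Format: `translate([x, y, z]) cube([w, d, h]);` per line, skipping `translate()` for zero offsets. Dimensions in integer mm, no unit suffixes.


translate([176, 202, 0]) cube([1698, 2934, 123]);


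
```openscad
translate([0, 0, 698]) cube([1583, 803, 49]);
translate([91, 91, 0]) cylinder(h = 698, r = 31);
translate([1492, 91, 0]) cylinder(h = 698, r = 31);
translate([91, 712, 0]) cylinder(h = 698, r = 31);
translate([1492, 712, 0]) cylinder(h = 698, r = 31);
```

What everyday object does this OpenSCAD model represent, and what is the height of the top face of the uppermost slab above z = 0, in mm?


A table. The table height is 747 mm.

A 1583×803×49 slab sits at z = 698 on four Ø62 mm round legs — a table. The top surface is at 698 + 49 = 747 mm.


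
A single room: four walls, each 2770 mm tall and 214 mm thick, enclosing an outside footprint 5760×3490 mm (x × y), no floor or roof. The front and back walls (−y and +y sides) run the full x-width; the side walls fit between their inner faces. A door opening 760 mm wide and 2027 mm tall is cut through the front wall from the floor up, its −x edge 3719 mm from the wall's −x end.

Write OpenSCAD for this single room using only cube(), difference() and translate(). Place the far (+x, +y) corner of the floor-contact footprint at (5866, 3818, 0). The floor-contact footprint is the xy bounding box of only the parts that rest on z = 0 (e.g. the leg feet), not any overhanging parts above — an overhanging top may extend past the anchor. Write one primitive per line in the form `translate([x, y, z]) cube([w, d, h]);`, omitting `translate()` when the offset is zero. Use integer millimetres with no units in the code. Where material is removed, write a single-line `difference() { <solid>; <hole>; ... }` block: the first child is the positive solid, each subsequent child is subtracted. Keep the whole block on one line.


difference() { translate([106, 328, 0]) cube([5760, 214, 2770]); translate([3825, 328, 0]) cube([760, 214, 2027]); }
translate([106, 3604, 0]) cube([5760, 214, 2770]);
translate([106, 542, 0]) cube([214, 3062, 2770]);
translate([5652, 542, 0]) cube([214, 3062, 2770]);


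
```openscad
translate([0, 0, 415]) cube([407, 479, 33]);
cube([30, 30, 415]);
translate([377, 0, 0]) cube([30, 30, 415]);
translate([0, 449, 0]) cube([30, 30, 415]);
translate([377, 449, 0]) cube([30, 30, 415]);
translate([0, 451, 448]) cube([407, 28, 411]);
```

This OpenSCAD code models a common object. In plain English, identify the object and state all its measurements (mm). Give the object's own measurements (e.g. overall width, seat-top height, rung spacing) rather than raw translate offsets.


A chair. The seat is a 407×479×33 mm slab with its top at z = 448 mm, on four 30×30 mm corner legs (flush with the seat edges, standing on z = 0). A flat backrest 28 mm thick, 411 mm tall, spans the full seat width and rises from the seat top along its +y edge, rear face flush with the rear of the seat.


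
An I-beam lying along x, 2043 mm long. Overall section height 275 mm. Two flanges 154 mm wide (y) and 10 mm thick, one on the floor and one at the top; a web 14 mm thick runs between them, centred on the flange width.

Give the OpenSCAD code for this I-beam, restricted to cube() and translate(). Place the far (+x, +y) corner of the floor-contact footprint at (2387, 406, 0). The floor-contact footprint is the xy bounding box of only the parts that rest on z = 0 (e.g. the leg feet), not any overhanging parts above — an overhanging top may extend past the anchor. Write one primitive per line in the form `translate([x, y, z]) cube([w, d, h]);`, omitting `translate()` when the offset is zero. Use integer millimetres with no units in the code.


translate([344, 252, 0]) cube([2043, 154, 10]);
translate([344, 322, 10]) cube([2043, 14, 255]);
translate([344, 252, 265]) cube([2043, 154, 10]);


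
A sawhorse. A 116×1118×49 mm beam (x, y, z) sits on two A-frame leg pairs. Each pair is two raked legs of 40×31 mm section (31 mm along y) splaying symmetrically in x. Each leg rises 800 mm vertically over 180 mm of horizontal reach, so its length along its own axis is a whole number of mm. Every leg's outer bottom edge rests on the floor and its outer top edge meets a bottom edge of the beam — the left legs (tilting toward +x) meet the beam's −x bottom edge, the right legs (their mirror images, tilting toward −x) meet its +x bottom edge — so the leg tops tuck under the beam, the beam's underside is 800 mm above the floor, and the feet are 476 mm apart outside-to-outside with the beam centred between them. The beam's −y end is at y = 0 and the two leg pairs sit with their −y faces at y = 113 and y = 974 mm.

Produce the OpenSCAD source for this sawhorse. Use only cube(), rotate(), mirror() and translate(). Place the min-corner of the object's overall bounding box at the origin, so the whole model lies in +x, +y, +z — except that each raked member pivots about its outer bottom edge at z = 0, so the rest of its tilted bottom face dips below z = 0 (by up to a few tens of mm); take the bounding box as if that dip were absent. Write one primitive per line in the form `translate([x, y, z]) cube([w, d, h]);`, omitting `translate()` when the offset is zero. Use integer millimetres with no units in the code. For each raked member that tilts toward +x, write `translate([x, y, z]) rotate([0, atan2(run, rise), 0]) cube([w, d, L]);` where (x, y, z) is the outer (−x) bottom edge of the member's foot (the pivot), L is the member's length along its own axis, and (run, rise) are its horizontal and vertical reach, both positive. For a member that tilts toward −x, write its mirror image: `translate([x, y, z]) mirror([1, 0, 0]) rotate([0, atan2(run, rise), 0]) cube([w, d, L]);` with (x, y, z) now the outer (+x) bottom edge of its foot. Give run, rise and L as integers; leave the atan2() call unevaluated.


// leg length = √(180² + 800²) = 820
// right-leg outer foot x = 2·180 + 116 = 476
// beam min-corner = (180, 0, 800)
translate([180, 0, 800]) cube([116, 1118, 49]);
translate([0, 113, 0]) rotate([0, atan2(180, 800), 0]) cube([40, 31, 820]);
translate([476, 113, 0]) mirror([1, 0, 0]) rotate([0, atan2(180, 800), 0]) cube([40, 31, 820]);
translate([0, 974, 0]) rotate([0, atan2(180, 800), 0]) cube([40, 31, 820]);
translate([476, 974, 0]) mirror([1, 0, 0]) rotate([0, atan2(180, 800), 0]) cube([40, 31, 820]);


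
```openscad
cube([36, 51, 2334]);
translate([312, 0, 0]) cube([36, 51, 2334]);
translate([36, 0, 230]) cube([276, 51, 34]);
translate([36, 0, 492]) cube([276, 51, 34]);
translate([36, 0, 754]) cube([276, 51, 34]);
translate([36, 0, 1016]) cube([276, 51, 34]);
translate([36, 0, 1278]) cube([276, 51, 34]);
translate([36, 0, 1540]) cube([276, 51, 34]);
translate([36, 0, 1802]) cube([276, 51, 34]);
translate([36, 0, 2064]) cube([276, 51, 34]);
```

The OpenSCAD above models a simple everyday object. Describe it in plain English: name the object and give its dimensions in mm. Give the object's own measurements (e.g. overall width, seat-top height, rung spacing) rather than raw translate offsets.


A straight ladder. Two 36×51 mm vertical rails, 2334 mm tall, stand 348 mm apart (outside-to-outside) with their front faces coplanar on the −y side. 8 rungs, each 51 mm deep and 34 mm tall, span between the inner faces of the rails, front faces flush with the rails. The lowest rung's underside is at z = 230 mm and rungs are spaced 262 mm apart (underside to underside).


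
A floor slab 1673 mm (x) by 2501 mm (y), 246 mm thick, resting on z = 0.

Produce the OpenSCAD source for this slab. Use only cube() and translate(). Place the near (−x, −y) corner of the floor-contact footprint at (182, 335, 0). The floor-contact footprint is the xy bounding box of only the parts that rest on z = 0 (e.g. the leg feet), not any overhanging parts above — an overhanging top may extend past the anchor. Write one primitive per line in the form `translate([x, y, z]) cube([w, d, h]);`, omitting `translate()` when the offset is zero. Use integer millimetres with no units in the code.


translate([182, 335, 0]) cube([1673, 2501, 246]);


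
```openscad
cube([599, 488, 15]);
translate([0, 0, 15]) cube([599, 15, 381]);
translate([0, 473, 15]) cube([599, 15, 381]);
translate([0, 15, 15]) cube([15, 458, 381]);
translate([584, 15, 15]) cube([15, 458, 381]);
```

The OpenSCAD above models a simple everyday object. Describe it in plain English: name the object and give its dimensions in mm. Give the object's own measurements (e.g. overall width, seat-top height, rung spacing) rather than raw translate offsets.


An open-topped rectangular box: outside dimensions 599×488×396 mm, with a uniform wall and base thickness of 15 mm. The base is a full 599×488 slab on the floor; four walls sit on top of the base. The front and back walls (the −y and +y sides) span the full width; the two side walls fit between them.


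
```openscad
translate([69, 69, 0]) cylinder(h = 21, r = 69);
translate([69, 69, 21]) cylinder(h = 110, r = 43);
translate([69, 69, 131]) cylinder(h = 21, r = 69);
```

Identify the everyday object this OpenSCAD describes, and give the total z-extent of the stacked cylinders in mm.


A spool. The overall height is 152 mm.

Three coaxial cylinders, large–small–large — a spool. Two 21 mm flanges and a 110 mm core give 21 + 110 + 21 = 152 mm.


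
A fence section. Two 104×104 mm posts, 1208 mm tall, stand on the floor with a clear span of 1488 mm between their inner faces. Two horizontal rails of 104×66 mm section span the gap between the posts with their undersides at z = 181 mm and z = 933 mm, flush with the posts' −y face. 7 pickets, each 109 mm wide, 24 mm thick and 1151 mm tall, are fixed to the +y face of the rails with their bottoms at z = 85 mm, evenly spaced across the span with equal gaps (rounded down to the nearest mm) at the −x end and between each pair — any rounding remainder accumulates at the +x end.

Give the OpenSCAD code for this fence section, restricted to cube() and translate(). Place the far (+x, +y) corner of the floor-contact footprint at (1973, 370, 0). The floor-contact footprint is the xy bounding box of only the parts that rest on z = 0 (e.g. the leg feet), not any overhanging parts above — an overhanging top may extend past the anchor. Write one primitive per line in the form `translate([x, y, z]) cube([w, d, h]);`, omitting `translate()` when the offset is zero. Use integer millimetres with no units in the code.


translate([277, 266, 0]) cube([104, 104, 1208]);
translate([1869, 266, 0]) cube([104, 104, 1208]);
translate([381, 266, 181]) cube([1488, 104, 66]);
translate([381, 266, 933]) cube([1488, 104, 66]);
translate([471, 370, 85]) cube([109, 24, 1151]);
translate([670, 370, 85]) cube([109, 24, 1151]);
translate([869, 370, 85]) cube([109, 24, 1151]);
translate([1068, 370, 85]) cube([109, 24, 1151]);
translate([1267, 370, 85]) cube([109, 24, 1151]);
translate([1466, 370, 85]) cube([109, 24, 1151]);
translate([1665, 370, 85]) cube([109, 24, 1151]);


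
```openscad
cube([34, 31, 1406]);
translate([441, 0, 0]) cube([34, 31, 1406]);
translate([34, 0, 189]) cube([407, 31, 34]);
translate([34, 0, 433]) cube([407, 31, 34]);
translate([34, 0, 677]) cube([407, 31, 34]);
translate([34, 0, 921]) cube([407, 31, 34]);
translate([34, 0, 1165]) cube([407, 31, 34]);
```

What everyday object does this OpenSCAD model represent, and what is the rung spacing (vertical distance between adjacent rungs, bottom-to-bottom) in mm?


A ladder. The rung spacing is 244 mm.

Two tall 34×31 posts with 5 short bars between them — a ladder. Adjacent rungs sit at z = 189 and z = 433, so the spacing is 433 − 189 = 244 mm.


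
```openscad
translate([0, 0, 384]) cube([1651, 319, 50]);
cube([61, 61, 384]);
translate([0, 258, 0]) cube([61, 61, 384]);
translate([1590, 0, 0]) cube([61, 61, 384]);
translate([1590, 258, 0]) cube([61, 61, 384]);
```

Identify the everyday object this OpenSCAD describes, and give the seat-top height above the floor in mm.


A bench. The seat-top height is 434 mm.

A long slab on four corner posts — a bench. The slab sits at z = 384 with thickness 50, so the top is 384 + 50 = 434 mm.


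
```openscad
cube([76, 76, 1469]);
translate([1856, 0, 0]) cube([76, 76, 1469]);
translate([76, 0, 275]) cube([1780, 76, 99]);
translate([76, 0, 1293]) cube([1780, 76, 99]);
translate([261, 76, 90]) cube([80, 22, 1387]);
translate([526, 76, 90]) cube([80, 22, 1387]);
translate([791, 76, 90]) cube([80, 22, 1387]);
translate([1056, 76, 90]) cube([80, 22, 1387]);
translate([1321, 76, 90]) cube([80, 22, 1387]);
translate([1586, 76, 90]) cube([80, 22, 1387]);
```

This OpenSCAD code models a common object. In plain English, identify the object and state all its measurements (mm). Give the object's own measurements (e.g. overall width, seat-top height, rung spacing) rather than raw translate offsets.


A fence section. Two 76×76 mm posts, 1469 mm tall, stand on the floor with a clear span of 1780 mm between their inner faces. Two horizontal rails of 76×99 mm section span the gap between the posts with their undersides at z = 275 mm and z = 1293 mm, flush with the posts' −y face. 6 pickets, each 80 mm wide, 22 mm thick and 1387 mm tall, are fixed to the +y face of the rails with their bottoms at z = 90 mm, spaced across the span with a 185 mm gap after the −x post and between neighbouring pickets, with 190 mm left before the +x post.


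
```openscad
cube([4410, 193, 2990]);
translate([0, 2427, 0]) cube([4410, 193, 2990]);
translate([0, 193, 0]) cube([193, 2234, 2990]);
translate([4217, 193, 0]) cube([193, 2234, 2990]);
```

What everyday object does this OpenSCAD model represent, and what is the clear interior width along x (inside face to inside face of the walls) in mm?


A house (or room) frame. The interior width is 4024 mm.

Four 2990 mm walls enclosing a rectangle with no floor or roof — a room or house frame. Outside width is 4410 mm and wall thickness is 193 mm, so the interior width is 4410 − 2 × 193 = 4024 mm.


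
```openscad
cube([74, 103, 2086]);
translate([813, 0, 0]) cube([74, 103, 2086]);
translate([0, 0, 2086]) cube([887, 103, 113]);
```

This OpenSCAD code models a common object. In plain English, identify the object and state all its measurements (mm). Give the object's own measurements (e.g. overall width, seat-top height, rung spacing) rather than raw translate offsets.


A door frame. The clear opening is 739 mm wide and 2086 mm high. Two 74 mm wide jambs, 103 mm deep, stand either side of the opening from the floor to the top of the opening. A 113 mm thick head sits across the top of both jambs, spanning the full outside width of the frame.


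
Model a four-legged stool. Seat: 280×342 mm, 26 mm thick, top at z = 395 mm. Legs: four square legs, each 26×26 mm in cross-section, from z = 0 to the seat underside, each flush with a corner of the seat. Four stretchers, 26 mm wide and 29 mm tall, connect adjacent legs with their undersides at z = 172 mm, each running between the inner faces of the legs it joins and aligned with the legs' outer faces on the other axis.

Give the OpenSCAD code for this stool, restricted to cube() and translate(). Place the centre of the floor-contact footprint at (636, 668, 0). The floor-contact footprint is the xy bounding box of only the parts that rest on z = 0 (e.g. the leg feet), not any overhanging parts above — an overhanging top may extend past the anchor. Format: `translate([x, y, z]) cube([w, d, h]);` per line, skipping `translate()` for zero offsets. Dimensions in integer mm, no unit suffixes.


translate([496, 497, 369]) cube([280, 342, 26]);
translate([496, 497, 0]) cube([26, 26, 369]);
translate([750, 497, 0]) cube([26, 26, 369]);
translate([496, 813, 0]) cube([26, 26, 369]);
translate([750, 813, 0]) cube([26, 26, 369]);
translate([522, 497, 172]) cube([228, 26, 29]);
translate([522, 813, 172]) cube([228, 26, 29]);
translate([496, 523, 172]) cube([26, 290, 29]);
translate([750, 523, 172]) cube([26, 290, 29]);


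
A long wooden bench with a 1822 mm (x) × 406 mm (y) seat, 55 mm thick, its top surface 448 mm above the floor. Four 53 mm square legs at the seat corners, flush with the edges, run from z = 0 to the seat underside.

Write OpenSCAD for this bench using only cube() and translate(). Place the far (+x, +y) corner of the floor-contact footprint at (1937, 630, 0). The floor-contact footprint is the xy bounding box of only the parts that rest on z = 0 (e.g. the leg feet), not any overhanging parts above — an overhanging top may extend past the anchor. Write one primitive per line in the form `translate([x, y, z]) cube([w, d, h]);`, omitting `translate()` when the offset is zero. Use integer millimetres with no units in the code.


// leg_h = 448 − 55 = 393
translate([115, 224, 393]) cube([1822, 406, 55]);
translate([115, 224, 0]) cube([53, 53, 393]);
translate([115, 577, 0]) cube([53, 53, 393]);
translate([1884, 224, 0]) cube([53, 53, 393]);
translate([1884, 577, 0]) cube([53, 53, 393]);


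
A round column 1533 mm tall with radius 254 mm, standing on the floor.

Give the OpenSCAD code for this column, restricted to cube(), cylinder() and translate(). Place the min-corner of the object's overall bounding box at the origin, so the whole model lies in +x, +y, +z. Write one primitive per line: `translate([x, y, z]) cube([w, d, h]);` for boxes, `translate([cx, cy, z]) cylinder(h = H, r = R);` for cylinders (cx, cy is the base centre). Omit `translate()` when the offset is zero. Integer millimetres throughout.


translate([254, 254, 0]) cylinder(h = 1533, r = 254);


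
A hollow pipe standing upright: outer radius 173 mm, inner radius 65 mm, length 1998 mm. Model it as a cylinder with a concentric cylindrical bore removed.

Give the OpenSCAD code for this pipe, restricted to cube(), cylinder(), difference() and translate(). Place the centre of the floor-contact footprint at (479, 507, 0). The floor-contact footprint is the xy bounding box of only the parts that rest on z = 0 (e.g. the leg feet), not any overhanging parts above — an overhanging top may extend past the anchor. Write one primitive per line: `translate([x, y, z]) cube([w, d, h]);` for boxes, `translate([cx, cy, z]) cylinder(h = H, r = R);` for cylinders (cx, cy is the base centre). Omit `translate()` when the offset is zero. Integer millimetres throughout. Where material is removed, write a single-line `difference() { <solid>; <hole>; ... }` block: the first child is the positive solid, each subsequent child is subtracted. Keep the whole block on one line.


difference() { translate([479, 507, 0]) cylinder(h = 1998, r = 173); translate([479, 507, 0]) cylinder(h = 1998, r = 65); }


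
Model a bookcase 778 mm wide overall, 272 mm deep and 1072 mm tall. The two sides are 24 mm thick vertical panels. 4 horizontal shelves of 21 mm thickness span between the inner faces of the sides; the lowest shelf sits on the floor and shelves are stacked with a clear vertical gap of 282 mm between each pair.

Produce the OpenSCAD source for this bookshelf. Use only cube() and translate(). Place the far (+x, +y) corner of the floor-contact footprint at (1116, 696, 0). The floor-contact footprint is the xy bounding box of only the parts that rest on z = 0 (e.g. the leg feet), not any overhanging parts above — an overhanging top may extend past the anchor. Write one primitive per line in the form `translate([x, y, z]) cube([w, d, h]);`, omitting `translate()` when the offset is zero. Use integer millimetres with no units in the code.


translate([338, 424, 0]) cube([24, 272, 1072]);
translate([1092, 424, 0]) cube([24, 272, 1072]);
translate([362, 424, 0]) cube([730, 272, 21]);
translate([362, 424, 303]) cube([730, 272, 21]);
translate([362, 424, 606]) cube([730, 272, 21]);
translate([362, 424, 909]) cube([730, 272, 21]);


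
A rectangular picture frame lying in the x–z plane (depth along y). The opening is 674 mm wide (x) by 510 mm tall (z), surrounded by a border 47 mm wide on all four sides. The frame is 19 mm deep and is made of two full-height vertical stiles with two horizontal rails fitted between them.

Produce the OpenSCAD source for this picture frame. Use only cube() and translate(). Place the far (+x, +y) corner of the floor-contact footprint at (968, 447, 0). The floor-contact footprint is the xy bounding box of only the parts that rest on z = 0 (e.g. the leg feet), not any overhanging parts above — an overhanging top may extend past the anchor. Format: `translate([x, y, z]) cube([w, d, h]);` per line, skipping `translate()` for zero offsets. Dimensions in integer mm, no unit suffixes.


translate([200, 428, 0]) cube([47, 19, 604]);
translate([921, 428, 0]) cube([47, 19, 604]);
translate([247, 428, 0]) cube([674, 19, 47]);
translate([247, 428, 557]) cube([674, 19, 47]);


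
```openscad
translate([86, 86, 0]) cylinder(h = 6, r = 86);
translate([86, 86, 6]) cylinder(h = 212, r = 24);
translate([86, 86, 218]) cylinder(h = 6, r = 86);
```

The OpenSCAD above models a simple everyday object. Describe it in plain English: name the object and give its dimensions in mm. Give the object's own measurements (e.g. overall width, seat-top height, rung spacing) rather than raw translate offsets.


A spool: two coaxial disc flanges of radius 86 mm and thickness 6 mm, joined by a core cylinder of radius 24 mm and height 212 mm. The lower flange rests on z = 0 and the three cylinders share a vertical axis.


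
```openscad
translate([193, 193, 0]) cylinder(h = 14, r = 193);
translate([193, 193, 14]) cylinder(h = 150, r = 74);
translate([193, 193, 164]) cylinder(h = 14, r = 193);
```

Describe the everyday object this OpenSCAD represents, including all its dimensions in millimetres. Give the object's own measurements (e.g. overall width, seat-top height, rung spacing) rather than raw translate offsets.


A spool: two coaxial disc flanges of radius 193 mm and thickness 14 mm, joined by a core cylinder of radius 74 mm and height 150 mm. The lower flange rests on z = 0 and the three cylinders share a vertical axis.


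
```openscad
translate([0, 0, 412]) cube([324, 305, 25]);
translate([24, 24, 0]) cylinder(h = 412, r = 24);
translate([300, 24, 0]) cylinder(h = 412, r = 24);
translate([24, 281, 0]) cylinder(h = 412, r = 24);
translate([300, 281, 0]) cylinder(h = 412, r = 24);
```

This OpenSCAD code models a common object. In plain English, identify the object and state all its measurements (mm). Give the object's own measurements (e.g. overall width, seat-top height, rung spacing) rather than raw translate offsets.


A simple wooden stool: a rectangular seat 324 mm (x) by 305 mm (y), 25 mm thick, top face at z = 437 mm, on four round legs, each 48 mm in diameter. The legs rest on z = 0, each leg's axis is inset half a diameter from the nearest pair of seat edges (so the leg's bounding box is flush with the corner).


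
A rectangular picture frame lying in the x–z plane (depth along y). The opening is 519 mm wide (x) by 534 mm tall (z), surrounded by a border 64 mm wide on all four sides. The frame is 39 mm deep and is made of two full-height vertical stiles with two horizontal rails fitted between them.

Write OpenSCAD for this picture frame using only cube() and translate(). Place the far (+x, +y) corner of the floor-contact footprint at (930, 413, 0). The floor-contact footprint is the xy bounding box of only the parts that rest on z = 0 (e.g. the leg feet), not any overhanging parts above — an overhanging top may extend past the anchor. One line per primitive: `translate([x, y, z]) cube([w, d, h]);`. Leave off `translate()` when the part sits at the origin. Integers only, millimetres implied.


translate([283, 374, 0]) cube([64, 39, 662]);
translate([866, 374, 0]) cube([64, 39, 662]);
translate([347, 374, 0]) cube([519, 39, 64]);
translate([347, 374, 598]) cube([519, 39, 64]);


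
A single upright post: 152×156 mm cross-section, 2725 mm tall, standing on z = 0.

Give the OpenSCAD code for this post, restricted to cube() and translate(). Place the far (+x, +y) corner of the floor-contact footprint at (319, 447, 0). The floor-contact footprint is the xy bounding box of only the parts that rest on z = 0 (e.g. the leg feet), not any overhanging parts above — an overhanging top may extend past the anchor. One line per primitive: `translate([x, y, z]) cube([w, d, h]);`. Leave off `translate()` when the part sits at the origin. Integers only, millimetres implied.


translate([167, 291, 0]) cube([152, 156, 2725]);


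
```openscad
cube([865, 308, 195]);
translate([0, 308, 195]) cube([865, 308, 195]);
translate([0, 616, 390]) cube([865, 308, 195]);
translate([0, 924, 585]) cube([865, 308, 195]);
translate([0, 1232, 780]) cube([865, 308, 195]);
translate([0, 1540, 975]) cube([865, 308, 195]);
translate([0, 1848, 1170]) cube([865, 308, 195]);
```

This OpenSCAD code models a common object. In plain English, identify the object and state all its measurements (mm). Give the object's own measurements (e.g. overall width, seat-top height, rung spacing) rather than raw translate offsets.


A straight staircase of 7 solid steps. Each step is 865 mm wide (x), 308 mm deep (y, the going) and 195 mm tall (the rise). The first step rests on the floor; each subsequent step sits one going further in +y and one rise higher in +z, directly behind and above the previous step with no overlap.


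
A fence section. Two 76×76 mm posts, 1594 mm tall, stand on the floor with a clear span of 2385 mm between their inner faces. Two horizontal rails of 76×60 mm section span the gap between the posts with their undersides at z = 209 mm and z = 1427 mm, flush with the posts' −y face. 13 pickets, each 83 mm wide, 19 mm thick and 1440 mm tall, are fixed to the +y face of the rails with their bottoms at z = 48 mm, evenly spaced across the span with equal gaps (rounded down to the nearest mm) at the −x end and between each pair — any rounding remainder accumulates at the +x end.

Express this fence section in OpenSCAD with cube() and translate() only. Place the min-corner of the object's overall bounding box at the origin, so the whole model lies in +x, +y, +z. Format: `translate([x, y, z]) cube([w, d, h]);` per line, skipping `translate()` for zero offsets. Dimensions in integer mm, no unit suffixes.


cube([76, 76, 1594]);
translate([2461, 0, 0]) cube([76, 76, 1594]);
translate([76, 0, 209]) cube([2385, 76, 60]);
translate([76, 0, 1427]) cube([2385, 76, 60]);
translate([169, 76, 48]) cube([83, 19, 1440]);
translate([345, 76, 48]) cube([83, 19, 1440]);
translate([521, 76, 48]) cube([83, 19, 1440]);
translate([697, 76, 48]) cube([83, 19, 1440]);
translate([873, 76, 48]) cube([83, 19, 1440]);
translate([1049, 76, 48]) cube([83, 19, 1440]);
translate([1225, 76, 48]) cube([83, 19, 1440]);
translate([1401, 76, 48]) cube([83, 19, 1440]);
translate([1577, 76, 48]) cube([83, 19, 1440]);
translate([1753, 76, 48]) cube([83, 19, 1440]);
translate([1929, 76, 48]) cube([83, 19, 1440]);
translate([2105, 76, 48]) cube([83, 19, 1440]);
translate([2281, 76, 48]) cube([83, 19, 1440]);


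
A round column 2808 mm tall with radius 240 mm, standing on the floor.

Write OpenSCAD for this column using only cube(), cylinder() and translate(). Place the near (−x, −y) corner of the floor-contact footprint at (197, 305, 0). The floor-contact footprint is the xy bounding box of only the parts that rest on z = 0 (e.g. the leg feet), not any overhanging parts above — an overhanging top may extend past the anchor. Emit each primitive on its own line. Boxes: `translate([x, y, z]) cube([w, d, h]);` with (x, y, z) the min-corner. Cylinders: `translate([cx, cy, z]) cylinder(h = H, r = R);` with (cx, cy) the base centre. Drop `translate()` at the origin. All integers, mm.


translate([437, 545, 0]) cylinder(h = 2808, r = 240);


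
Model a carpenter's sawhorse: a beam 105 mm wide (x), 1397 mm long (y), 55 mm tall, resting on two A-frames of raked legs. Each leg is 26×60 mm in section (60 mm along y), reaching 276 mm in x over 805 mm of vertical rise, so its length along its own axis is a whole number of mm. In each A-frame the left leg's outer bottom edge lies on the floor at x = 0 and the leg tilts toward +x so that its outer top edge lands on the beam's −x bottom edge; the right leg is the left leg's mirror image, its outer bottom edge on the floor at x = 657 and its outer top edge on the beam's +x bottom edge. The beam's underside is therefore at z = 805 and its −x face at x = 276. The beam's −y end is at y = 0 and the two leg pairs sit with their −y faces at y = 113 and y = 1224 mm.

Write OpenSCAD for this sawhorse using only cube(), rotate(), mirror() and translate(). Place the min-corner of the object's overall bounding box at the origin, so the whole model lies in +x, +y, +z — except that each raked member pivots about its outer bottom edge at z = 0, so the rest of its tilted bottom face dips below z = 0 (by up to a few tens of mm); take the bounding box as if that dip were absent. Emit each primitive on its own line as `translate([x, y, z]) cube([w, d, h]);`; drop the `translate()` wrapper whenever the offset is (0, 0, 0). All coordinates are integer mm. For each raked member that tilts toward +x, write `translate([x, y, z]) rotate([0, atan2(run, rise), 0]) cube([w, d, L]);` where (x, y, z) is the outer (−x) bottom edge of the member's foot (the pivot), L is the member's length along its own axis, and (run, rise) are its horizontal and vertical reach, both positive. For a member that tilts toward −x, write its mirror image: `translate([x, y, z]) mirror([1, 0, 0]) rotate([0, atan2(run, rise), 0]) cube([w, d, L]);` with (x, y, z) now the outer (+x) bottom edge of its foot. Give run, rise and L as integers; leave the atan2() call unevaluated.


translate([276, 0, 805]) cube([105, 1397, 55]);
translate([0, 113, 0]) rotate([0, atan2(276, 805), 0]) cube([26, 60, 851]);
translate([657, 113, 0]) mirror([1, 0, 0]) rotate([0, atan2(276, 805), 0]) cube([26, 60, 851]);
translate([0, 1224, 0]) rotate([0, atan2(276, 805), 0]) cube([26, 60, 851]);
translate([657, 1224, 0]) mirror([1, 0, 0]) rotate([0, atan2(276, 805), 0]) cube([26, 60, 851]);


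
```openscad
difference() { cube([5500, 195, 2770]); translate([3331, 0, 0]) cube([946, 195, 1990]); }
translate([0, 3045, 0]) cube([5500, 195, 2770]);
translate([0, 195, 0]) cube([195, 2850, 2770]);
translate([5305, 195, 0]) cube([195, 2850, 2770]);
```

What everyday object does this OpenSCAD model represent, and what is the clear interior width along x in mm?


A single room. The interior width is 5110 mm.

Four walls enclosing a rectangle with a door in the front wall — a room. Outside width 5500 minus two 195 mm walls gives 5110 mm.


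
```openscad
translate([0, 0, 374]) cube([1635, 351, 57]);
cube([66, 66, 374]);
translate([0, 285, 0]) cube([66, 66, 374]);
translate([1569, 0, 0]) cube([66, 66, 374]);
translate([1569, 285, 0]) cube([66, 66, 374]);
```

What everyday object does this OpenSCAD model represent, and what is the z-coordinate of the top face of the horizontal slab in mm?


A bench. The seat-top height is 431 mm.

A long slab on four corner posts — a bench. The slab sits at z = 374 with thickness 57, so the top is 374 + 57 = 431 mm.


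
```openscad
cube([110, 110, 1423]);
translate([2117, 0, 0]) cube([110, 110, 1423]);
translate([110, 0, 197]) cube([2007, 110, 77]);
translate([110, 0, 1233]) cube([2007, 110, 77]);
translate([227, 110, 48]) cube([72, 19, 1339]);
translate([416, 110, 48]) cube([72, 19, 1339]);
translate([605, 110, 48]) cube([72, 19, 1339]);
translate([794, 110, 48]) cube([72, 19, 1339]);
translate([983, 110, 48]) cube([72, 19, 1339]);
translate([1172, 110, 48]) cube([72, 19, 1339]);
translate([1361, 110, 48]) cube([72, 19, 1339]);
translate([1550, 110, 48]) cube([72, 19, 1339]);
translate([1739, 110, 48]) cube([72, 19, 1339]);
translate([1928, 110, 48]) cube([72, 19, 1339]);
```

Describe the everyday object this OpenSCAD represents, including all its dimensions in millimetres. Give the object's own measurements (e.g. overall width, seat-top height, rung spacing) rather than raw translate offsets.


A fence section. Two 110×110 mm posts, 1423 mm tall, stand on the floor with a clear span of 2007 mm between their inner faces. Two horizontal rails of 110×77 mm section span the gap between the posts with their undersides at z = 197 mm and z = 1233 mm, flush with the posts' −y face. 10 pickets, each 72 mm wide, 19 mm thick and 1339 mm tall, are fixed to the +y face of the rails with their bottoms at z = 48 mm, spaced across the span with a 117 mm gap after the −x post and between neighbouring pickets and before the +x post.


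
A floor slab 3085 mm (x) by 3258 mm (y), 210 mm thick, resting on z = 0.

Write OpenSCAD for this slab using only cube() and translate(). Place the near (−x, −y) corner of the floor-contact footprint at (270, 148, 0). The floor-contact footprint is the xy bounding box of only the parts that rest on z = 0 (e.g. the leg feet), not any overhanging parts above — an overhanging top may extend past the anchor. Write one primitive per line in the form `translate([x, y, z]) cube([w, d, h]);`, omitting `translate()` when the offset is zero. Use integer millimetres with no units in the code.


translate([270, 148, 0]) cube([3085, 3258, 210]);


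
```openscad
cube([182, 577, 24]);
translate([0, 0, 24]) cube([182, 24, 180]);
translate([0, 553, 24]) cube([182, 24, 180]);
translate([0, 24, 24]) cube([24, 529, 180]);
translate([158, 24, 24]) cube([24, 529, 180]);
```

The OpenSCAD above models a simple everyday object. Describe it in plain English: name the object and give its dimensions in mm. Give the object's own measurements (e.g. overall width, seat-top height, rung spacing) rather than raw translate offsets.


An open-topped rectangular box: outside dimensions 182×577×204 mm, with a uniform wall and base thickness of 24 mm. The base is a full 182×577 slab on the floor; four walls sit on top of the base. The front and back walls (the −y and +y sides) span the full width; the two side walls fit between them.


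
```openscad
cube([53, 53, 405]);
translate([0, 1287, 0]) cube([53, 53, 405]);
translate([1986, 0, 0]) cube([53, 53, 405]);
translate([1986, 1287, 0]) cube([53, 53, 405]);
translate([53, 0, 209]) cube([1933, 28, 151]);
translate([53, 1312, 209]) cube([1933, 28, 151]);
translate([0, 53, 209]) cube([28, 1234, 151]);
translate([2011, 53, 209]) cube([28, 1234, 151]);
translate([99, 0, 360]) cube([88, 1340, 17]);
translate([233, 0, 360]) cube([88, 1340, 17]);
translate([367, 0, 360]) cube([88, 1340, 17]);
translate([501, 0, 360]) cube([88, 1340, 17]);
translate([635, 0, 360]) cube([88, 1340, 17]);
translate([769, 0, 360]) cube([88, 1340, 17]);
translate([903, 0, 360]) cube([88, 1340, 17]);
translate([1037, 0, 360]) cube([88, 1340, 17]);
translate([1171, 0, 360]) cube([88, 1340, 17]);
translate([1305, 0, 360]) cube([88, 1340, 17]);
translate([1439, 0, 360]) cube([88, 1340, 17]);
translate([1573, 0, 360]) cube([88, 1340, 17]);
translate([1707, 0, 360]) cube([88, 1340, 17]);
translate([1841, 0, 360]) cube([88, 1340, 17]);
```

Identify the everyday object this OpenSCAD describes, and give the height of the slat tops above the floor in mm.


A bed frame. The slat-top height is 377 mm.

Four posts, four rails, and a row of slats — a bed frame. Slats sit on the rails at z = 209 + 151 = 360; with slat thickness 17, the top is 377 mm.


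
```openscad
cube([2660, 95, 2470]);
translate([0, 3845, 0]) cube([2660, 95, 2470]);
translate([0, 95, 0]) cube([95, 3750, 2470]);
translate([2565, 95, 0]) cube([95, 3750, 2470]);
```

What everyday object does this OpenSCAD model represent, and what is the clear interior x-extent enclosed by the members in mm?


A house (or room) frame. The interior width is 2470 mm.

Four 2470 mm walls enclosing a rectangle with no floor or roof — a room or house frame. Outside width is 2660 mm and wall thickness is 95 mm, so the interior width is 2660 − 2 × 95 = 2470 mm.


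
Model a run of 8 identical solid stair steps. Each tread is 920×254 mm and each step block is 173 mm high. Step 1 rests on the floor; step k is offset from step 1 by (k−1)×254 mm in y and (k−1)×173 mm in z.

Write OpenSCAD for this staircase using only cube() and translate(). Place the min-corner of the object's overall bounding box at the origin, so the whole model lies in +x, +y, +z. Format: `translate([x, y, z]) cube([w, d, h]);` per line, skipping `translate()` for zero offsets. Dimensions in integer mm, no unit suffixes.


cube([920, 254, 173]);
translate([0, 254, 173]) cube([920, 254, 173]);
translate([0, 508, 346]) cube([920, 254, 173]);
translate([0, 762, 519]) cube([920, 254, 173]);
translate([0, 1016, 692]) cube([920, 254, 173]);
translate([0, 1270, 865]) cube([920, 254, 173]);
translate([0, 1524, 1038]) cube([920, 254, 173]);
translate([0, 1778, 1211]) cube([920, 254, 173]);
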